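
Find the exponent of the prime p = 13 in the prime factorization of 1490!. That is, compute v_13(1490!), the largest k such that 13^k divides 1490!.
v_13(1490!) = 122

Legendre's formula: v_p(n!) = Σ_{k ≥ 1} ⌊n / p^k⌋. For p = 13, n = 1490, the terms are:
  ⌊1490/13^1⌋ = ⌊1490/13⌋ = 114
  ⌊1490/13^2⌋ = ⌊1490/169⌋ = 8
(the next term ⌊1490/13^3⌋ = 0, terminating the sum). Summing: v_13(1490!) = 114 + 8 = 122.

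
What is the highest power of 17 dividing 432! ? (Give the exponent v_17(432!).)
v_17(432!) = 26

Legendre's formula: v_p(n!) = Σ_{k ≥ 1} ⌊n / p^k⌋. For p = 17, n = 432, the terms are:
  ⌊432/17^1⌋ = ⌊432/17⌋ = 25
  ⌊432/17^2⌋ = ⌊432/289⌋ = 1
(the next term ⌊432/17^3⌋ = 0, terminating the sum). Summing: v_17(432!) = 25 + 1 = 26.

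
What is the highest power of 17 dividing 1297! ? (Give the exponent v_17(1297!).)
v_17(1297!) = 80

Legendre's formula: v_p(n!) = Σ_{k ≥ 1} ⌊n / p^k⌋. For p = 17, n = 1297, the terms are:
  ⌊1297/17^1⌋ = ⌊1297/17⌋ = 76
  ⌊1297/17^2⌋ = ⌊1297/289⌋ = 4
(the next term ⌊1297/17^3⌋ = 0, terminating the sum). Summing: v_17(1297!) = 76 + 4 = 80.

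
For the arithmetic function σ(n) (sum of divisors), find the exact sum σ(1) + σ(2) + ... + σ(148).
Σ_{n ≤ 148} σ(n) = 18082

Compute σ(n) for each 1 ≤ n ≤ 148: σ(1) = 1, σ(2) = 3, σ(3) = 4, σ(4) = 7, σ(5) = 6, σ(6) = 12, σ(7) = 8, σ(8) = 15, σ(9) = 13, σ(10) = 18, σ(11) = 12, σ(12) = 28, σ(13) = 14, σ(14) = 24, σ(15) = 24, σ(16) = 31, σ(17) = 18, σ(18) = 39, σ(19) = 20, σ(20) = 42, σ(21) = 32, σ(22) = 36, σ(23) = 24, σ(24) = 60, σ(25) = 31, σ(26) = 42, σ(27) = 40, σ(28) = 56, σ(29) = 30, σ(30) = 72, σ(31) = 32, σ(32) = 63, σ(33) = 48, σ(34) = 54, σ(35) = 48, σ(36) = 91, σ(37) = 38, σ(38) = 60, σ(39) = 56, σ(40) = 90, σ(41) = 42, σ(42) = 96, σ(43) = 44, σ(44) = 84, σ(45) = 78, σ(46) = 72, σ(47) = 48, σ(48) = 124, σ(49) = 57, σ(50) = 93, σ(51) = 72, σ(52) = 98, σ(53) = 54, σ(54) = 120, σ(55) = 72, σ(56) = 120, σ(57) = 80, σ(58) = 90, σ(59) = 60, σ(60) = 168, σ(61) = 62, σ(62) = 96, σ(63) = 104, σ(64) = 127, σ(65) = 84, σ(66) = 144, σ(67) = 68, σ(68) = 126, σ(69) = 96, σ(70) = 144, σ(71) = 72, σ(72) = 195, σ(73) = 74, σ(74) = 114, σ(75) = 124, σ(76) = 140, σ(77) = 96, σ(78) = 168, σ(79) = 80, σ(80) = 186, σ(81) = 121, σ(82) = 126, σ(83) = 84, σ(84) = 224, σ(85) = 108, σ(86) = 132, σ(87) = 120, σ(88) = 180, σ(89) = 90, σ(90) = 234, σ(91) = 112, σ(92) = 168, σ(93) = 128, σ(94) = 144, σ(95) = 120, σ(96) = 252, σ(97) = 98, σ(98) = 171, σ(99) = 156, σ(100) = 217, σ(101) = 102, σ(102) = 216, σ(103) = 104, σ(104) = 210, σ(105) = 192, σ(106) = 162, σ(107) = 108, σ(108) = 280, σ(109) = 110, σ(110) = 216, σ(111) = 152, σ(112) = 248, σ(113) = 114, σ(114) = 240, σ(115) = 144, σ(116) = 210, σ(117) = 182, σ(118) = 180, σ(119) = 144, σ(120) = 360, σ(121) = 133, σ(122) = 186, σ(123) = 168, σ(124) = 224, σ(125) = 156, σ(126) = 312, σ(127) = 128, σ(128) = 255, σ(129) = 176, σ(130) = 252, σ(131) = 132, σ(132) = 336, σ(133) = 160, σ(134) = 204, σ(135) = 240, σ(136) = 270, σ(137) = 138, σ(138) = 288, σ(139) = 140, σ(140) = 336, σ(141) = 192, σ(142) = 216, σ(143) = 168, σ(144) = 403, σ(145) = 180, σ(146) = 222, σ(147) = 228, σ(148) = 266. Summing all 148 values: 18082. (Average order: Σ_{n ≤ x} σ(n) ~ (π²/12) x². For x = 148, (π²/12)·148² ≈ 18015.32.)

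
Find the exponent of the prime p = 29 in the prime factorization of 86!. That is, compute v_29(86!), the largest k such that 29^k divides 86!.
v_29(86!) = 2

Legendre's formula: v_p(n!) = Σ_{k ≥ 1} ⌊n / p^k⌋. For p = 29, n = 86, the terms are:
  ⌊86/29^1⌋ = ⌊86/29⌋ = 2
(the next term ⌊86/29^2⌋ = 0, terminating the sum). Summing: v_29(86!) = 2 = 2.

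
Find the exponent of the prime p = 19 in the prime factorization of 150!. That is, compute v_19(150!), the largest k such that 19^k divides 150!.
v_19(150!) = 7

Legendre's formula: v_p(n!) = Σ_{k ≥ 1} ⌊n / p^k⌋. For p = 19, n = 150, the terms are:
  ⌊150/19^1⌋ = ⌊150/19⌋ = 7
(the next term ⌊150/19^2⌋ = 0, terminating the sum). Summing: v_19(150!) = 7 = 7.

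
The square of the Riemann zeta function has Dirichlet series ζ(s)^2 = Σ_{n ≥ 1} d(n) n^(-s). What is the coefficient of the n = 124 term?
d(124) = 6

ζ(s)^2 = (Σ 1/m^s)(Σ 1/k^s). The coefficient of 1/n^s in the product is the number of ordered pairs (m, k) with mk = n, which equals d(n). For n = 124, divisors are [1, 2, 4, 31, 62, 124], so d(124) = 6.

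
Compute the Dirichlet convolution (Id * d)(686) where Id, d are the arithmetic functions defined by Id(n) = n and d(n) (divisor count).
(Id * d)(686) = 1864

Divisors of 686: [1, 2, 7, 14, 49, 98, 343, 686]. For each d | 686:
  d = 1: Id(1) · d(686/1) = 1 · 8 = 8
  d = 2: Id(2) · d(686/2) = 2 · 4 = 8
  d = 7: Id(7) · d(686/7) = 7 · 6 = 42
  d = 14: Id(14) · d(686/14) = 14 · 3 = 42
  d = 49: Id(49) · d(686/49) = 49 · 4 = 196
  d = 98: Id(98) · d(686/98) = 98 · 2 = 196
  d = 343: Id(343) · d(686/343) = 343 · 2 = 686
  d = 686: Id(686) · d(686/686) = 686 · 1 = 686
Summing: (Id * d)(686) = 8 + 8 + 42 + 42 + 196 + 196 + 686 + 686 = 1864.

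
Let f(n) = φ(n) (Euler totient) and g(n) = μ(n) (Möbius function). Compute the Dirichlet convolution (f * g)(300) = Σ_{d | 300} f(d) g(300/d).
(φ * μ)(300) = 16

Divisors of 300: [1, 2, 3, 4, 5, 6, 10, 12, 15, 20, 25, 30, 50, 60, 75, 100, 150, 300]. For each d | 300:
  d = 1: φ(1) · μ(300/1) = 1 · 0 = 0
  d = 2: φ(2) · μ(300/2) = 1 · 0 = 0
  d = 3: φ(3) · μ(300/3) = 2 · 0 = 0
  d = 4: φ(4) · μ(300/4) = 2 · 0 = 0
  d = 5: φ(5) · μ(300/5) = 4 · 0 = 0
  d = 6: φ(6) · μ(300/6) = 2 · 0 = 0
  d = 10: φ(10) · μ(300/10) = 4 · -1 = -4
  d = 12: φ(12) · μ(300/12) = 4 · 0 = 0
  d = 15: φ(15) · μ(300/15) = 8 · 0 = 0
  d = 20: φ(20) · μ(300/20) = 8 · 1 = 8
  d = 25: φ(25) · μ(300/25) = 20 · 0 = 0
  d = 30: φ(30) · μ(300/30) = 8 · 1 = 8
  d = 50: φ(50) · μ(300/50) = 20 · 1 = 20
  d = 60: φ(60) · μ(300/60) = 16 · -1 = -16
  d = 75: φ(75) · μ(300/75) = 40 · 0 = 0
  d = 100: φ(100) · μ(300/100) = 40 · -1 = -40
  d = 150: φ(150) · μ(300/150) = 40 · -1 = -40
  d = 300: φ(300) · μ(300/300) = 80 · 1 = 80
Summing: (φ * μ)(300) = 0 + 0 + 0 + 0 + 0 + 0 + -4 + 0 + 0 + 8 + 0 + 8 + 20 + -16 + 0 + -40 + -40 + 80 = 16.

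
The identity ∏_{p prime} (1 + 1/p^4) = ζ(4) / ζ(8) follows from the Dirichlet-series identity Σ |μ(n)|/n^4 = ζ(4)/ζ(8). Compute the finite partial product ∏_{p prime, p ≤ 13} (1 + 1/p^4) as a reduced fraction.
∏ = 54787204936389122/50827803952550625

The primes p ≤ 13 are [2, 3, 5, 7, 11, 13]. For each, (1 + 1/p^4) = (p^4 + 1)/p^4. Multiplying these fractions over p ∈ [2, 3, 5, 7, 11, 13] gives 54787204936389122/50827803952550625. (In the limit P → ∞ this tends to ζ(4)/ζ(8).)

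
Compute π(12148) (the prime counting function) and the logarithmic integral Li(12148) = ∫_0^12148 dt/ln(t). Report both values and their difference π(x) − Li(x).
π(12148) = 1453;  Li(12148) ≈ 1476.85;  π(x) − Li(x) ≈ -23.85.

Direct count of primes ≤ 12148 gives π(12148) = 1453. Numerical evaluation of the logarithmic integral gives Li(12148) ≈ 1476.85. The difference π(x) − Li(x) ≈ -23.85 is typically negative for small/moderate x (Li(x) overestimates), though Littlewood's theorem shows this sign changes infinitely often.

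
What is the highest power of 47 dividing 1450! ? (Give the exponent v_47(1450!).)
v_47(1450!) = 30

Legendre's formula: v_p(n!) = Σ_{k ≥ 1} ⌊n / p^k⌋. For p = 47, n = 1450, the terms are:
  ⌊1450/47^1⌋ = ⌊1450/47⌋ = 30
(the next term ⌊1450/47^2⌋ = 0, terminating the sum). Summing: v_47(1450!) = 30 = 30.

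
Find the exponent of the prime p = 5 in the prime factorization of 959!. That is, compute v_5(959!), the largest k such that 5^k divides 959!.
v_5(959!) = 237

Legendre's formula: v_p(n!) = Σ_{k ≥ 1} ⌊n / p^k⌋. For p = 5, n = 959, the terms are:
  ⌊959/5^1⌋ = ⌊959/5⌋ = 191
  ⌊959/5^2⌋ = ⌊959/25⌋ = 38
  ⌊959/5^3⌋ = ⌊959/125⌋ = 7
  ⌊959/5^4⌋ = ⌊959/625⌋ = 1
(the next term ⌊959/5^5⌋ = 0, terminating the sum). Summing: v_5(959!) = 191 + 38 + 7 + 1 = 237.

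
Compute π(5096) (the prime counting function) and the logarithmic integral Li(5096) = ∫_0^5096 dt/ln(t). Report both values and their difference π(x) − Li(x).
π(5096) = 680;  Li(5096) ≈ 695.54;  π(x) − Li(x) ≈ -15.54.

Direct count of primes ≤ 5096 gives π(5096) = 680. Numerical evaluation of the logarithmic integral gives Li(5096) ≈ 695.54. The difference π(x) − Li(x) ≈ -15.54 is typically negative for small/moderate x (Li(x) overestimates), though Littlewood's theorem shows this sign changes infinitely often.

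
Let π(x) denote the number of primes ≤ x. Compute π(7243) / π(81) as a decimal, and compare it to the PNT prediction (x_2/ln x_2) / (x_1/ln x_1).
π(7243)/π(81) = 926/22 ≈ 42.0909;  PNT prediction ≈ 44.2124.

π(81) = 22 and π(7243) = 926, so π(7243)/π(81) ≈ 42.0909. The PNT-predicted ratio is (7243/ln(7243)) / (81/ln(81)) ≈ 44.2124. The two agree to within a few percent, as expected.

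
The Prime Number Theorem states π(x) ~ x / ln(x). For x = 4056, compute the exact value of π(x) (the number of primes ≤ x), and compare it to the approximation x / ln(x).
π(4056) = 559;  x/ln(x) ≈ 488.21;  relative error ≈ 12.66%.

Directly count primes up to 4056: π(4056) = 559. The PNT approximation gives 4056/ln(4056) ≈ 4056/8.30795 ≈ 488.21. Relative error (π(x) − x/ln(x)) / π(x) ≈ 12.66%; the approximation is known to undercount slightly (Li(x) is a better estimate).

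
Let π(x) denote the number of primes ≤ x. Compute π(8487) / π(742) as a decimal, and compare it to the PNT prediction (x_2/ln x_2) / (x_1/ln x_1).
π(8487)/π(742) = 1059/131 ≈ 8.0840;  PNT prediction ≈ 8.3568.

π(742) = 131 and π(8487) = 1059, so π(8487)/π(742) ≈ 8.0840. The PNT-predicted ratio is (8487/ln(8487)) / (742/ln(742)) ≈ 8.3568. The two agree to within a few percent, as expected.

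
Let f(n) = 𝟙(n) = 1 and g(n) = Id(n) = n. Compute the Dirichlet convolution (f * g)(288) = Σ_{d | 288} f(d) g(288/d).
(𝟙 * Id)(288) = 819

Divisors of 288: [1, 2, 3, 4, 6, 8, 9, 12, 16, 18, 24, 32, 36, 48, 72, 96, 144, 288]. For each d | 288:
  d = 1: 𝟙(1) · Id(288/1) = 1 · 288 = 288
  d = 2: 𝟙(2) · Id(288/2) = 1 · 144 = 144
  d = 3: 𝟙(3) · Id(288/3) = 1 · 96 = 96
  d = 4: 𝟙(4) · Id(288/4) = 1 · 72 = 72
  d = 6: 𝟙(6) · Id(288/6) = 1 · 48 = 48
  d = 8: 𝟙(8) · Id(288/8) = 1 · 36 = 36
  d = 9: 𝟙(9) · Id(288/9) = 1 · 32 = 32
  d = 12: 𝟙(12) · Id(288/12) = 1 · 24 = 24
  d = 16: 𝟙(16) · Id(288/16) = 1 · 18 = 18
  d = 18: 𝟙(18) · Id(288/18) = 1 · 16 = 16
  d = 24: 𝟙(24) · Id(288/24) = 1 · 12 = 12
  d = 32: 𝟙(32) · Id(288/32) = 1 · 9 = 9
  d = 36: 𝟙(36) · Id(288/36) = 1 · 8 = 8
  d = 48: 𝟙(48) · Id(288/48) = 1 · 6 = 6
  d = 72: 𝟙(72) · Id(288/72) = 1 · 4 = 4
  d = 96: 𝟙(96) · Id(288/96) = 1 · 3 = 3
  d = 144: 𝟙(144) · Id(288/144) = 1 · 2 = 2
  d = 288: 𝟙(288) · Id(288/288) = 1 · 1 = 1
Summing: (𝟙 * Id)(288) = 288 + 144 + 96 + 72 + 48 + 36 + 32 + 24 + 18 + 16 + 12 + 9 + 8 + 6 + 4 + 3 + 2 + 1 = 819.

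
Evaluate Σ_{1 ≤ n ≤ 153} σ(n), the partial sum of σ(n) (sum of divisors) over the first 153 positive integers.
Σ_{n ≤ 153} σ(n) = 19290

Compute σ(n) for each 1 ≤ n ≤ 153: σ(1) = 1, σ(2) = 3, σ(3) = 4, σ(4) = 7, σ(5) = 6, σ(6) = 12, σ(7) = 8, σ(8) = 15, σ(9) = 13, σ(10) = 18, σ(11) = 12, σ(12) = 28, σ(13) = 14, σ(14) = 24, σ(15) = 24, σ(16) = 31, σ(17) = 18, σ(18) = 39, σ(19) = 20, σ(20) = 42, σ(21) = 32, σ(22) = 36, σ(23) = 24, σ(24) = 60, σ(25) = 31, σ(26) = 42, σ(27) = 40, σ(28) = 56, σ(29) = 30, σ(30) = 72, σ(31) = 32, σ(32) = 63, σ(33) = 48, σ(34) = 54, σ(35) = 48, σ(36) = 91, σ(37) = 38, σ(38) = 60, σ(39) = 56, σ(40) = 90, σ(41) = 42, σ(42) = 96, σ(43) = 44, σ(44) = 84, σ(45) = 78, σ(46) = 72, σ(47) = 48, σ(48) = 124, σ(49) = 57, σ(50) = 93, σ(51) = 72, σ(52) = 98, σ(53) = 54, σ(54) = 120, σ(55) = 72, σ(56) = 120, σ(57) = 80, σ(58) = 90, σ(59) = 60, σ(60) = 168, σ(61) = 62, σ(62) = 96, σ(63) = 104, σ(64) = 127, σ(65) = 84, σ(66) = 144, σ(67) = 68, σ(68) = 126, σ(69) = 96, σ(70) = 144, σ(71) = 72, σ(72) = 195, σ(73) = 74, σ(74) = 114, σ(75) = 124, σ(76) = 140, σ(77) = 96, σ(78) = 168, σ(79) = 80, σ(80) = 186, σ(81) = 121, σ(82) = 126, σ(83) = 84, σ(84) = 224, σ(85) = 108, σ(86) = 132, σ(87) = 120, σ(88) = 180, σ(89) = 90, σ(90) = 234, σ(91) = 112, σ(92) = 168, σ(93) = 128, σ(94) = 144, σ(95) = 120, σ(96) = 252, σ(97) = 98, σ(98) = 171, σ(99) = 156, σ(100) = 217, σ(101) = 102, σ(102) = 216, σ(103) = 104, σ(104) = 210, σ(105) = 192, σ(106) = 162, σ(107) = 108, σ(108) = 280, σ(109) = 110, σ(110) = 216, σ(111) = 152, σ(112) = 248, σ(113) = 114, σ(114) = 240, σ(115) = 144, σ(116) = 210, σ(117) = 182, σ(118) = 180, σ(119) = 144, σ(120) = 360, σ(121) = 133, σ(122) = 186, σ(123) = 168, σ(124) = 224, σ(125) = 156, σ(126) = 312, σ(127) = 128, σ(128) = 255, σ(129) = 176, σ(130) = 252, σ(131) = 132, σ(132) = 336, σ(133) = 160, σ(134) = 204, σ(135) = 240, σ(136) = 270, σ(137) = 138, σ(138) = 288, σ(139) = 140, σ(140) = 336, σ(141) = 192, σ(142) = 216, σ(143) = 168, σ(144) = 403, σ(145) = 180, σ(146) = 222, σ(147) = 228, σ(148) = 266, σ(149) = 150, σ(150) = 372, σ(151) = 152, σ(152) = 300, σ(153) = 234. Summing all 153 values: 19290. (Average order: Σ_{n ≤ x} σ(n) ~ (π²/12) x². For x = 153, (π²/12)·153² ≈ 19253.13.)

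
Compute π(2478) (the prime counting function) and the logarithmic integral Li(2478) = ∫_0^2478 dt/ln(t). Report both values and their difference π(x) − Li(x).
π(2478) = 367;  Li(2478) ≈ 376.80;  π(x) − Li(x) ≈ -9.80.

Direct count of primes ≤ 2478 gives π(2478) = 367. Numerical evaluation of the logarithmic integral gives Li(2478) ≈ 376.80. The difference π(x) − Li(x) ≈ -9.80 is typically negative for small/moderate x (Li(x) overestimates), though Littlewood's theorem shows this sign changes infinitely often.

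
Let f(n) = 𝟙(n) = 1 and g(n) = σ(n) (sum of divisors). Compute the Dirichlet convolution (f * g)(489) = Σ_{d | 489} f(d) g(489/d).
(𝟙 * σ)(489) = 825

Divisors of 489: [1, 3, 163, 489]. For each d | 489:
  d = 1: 𝟙(1) · σ(489/1) = 1 · 656 = 656
  d = 3: 𝟙(3) · σ(489/3) = 1 · 164 = 164
  d = 163: 𝟙(163) · σ(489/163) = 1 · 4 = 4
  d = 489: 𝟙(489) · σ(489/489) = 1 · 1 = 1
Summing: (𝟙 * σ)(489) = 656 + 164 + 4 + 1 = 825.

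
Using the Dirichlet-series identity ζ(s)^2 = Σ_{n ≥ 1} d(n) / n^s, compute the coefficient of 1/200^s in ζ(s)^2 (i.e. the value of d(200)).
d(200) = 12

ζ(s)^2 = (Σ 1/m^s)(Σ 1/k^s). The coefficient of 1/n^s in the product is the number of ordered pairs (m, k) with mk = n, which equals d(n). For n = 200, divisors are [1, 2, 4, 5, 8, 10, 20, 25, 40, 50, 100, 200], so d(200) = 12.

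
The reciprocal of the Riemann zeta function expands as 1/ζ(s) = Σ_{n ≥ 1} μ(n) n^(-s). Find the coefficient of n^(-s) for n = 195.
μ(195) = -1

Factor n = 195 = 3 · 5 · 13. μ(n) = 0 if any exponent ≥ 2 (not squarefree); otherwise μ(n) = (−1)^{ω(n)} where ω(n) is the number of distinct prime factors. Applying: μ(195) = -1.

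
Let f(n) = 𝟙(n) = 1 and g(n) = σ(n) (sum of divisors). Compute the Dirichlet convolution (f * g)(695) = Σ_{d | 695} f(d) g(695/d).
(𝟙 * σ)(695) = 987

Divisors of 695: [1, 5, 139, 695]. For each d | 695:
  d = 1: 𝟙(1) · σ(695/1) = 1 · 840 = 840
  d = 5: 𝟙(5) · σ(695/5) = 1 · 140 = 140
  d = 139: 𝟙(139) · σ(695/139) = 1 · 6 = 6
  d = 695: 𝟙(695) · σ(695/695) = 1 · 1 = 1
Summing: (𝟙 * σ)(695) = 840 + 140 + 6 + 1 = 987.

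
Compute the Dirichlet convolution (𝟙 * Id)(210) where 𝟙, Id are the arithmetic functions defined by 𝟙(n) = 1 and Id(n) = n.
(𝟙 * Id)(210) = 576

Divisors of 210: [1, 2, 3, 5, 6, 7, 10, 14, 15, 21, 30, 35, 42, 70, 105, 210]. For each d | 210:
  d = 1: 𝟙(1) · Id(210/1) = 1 · 210 = 210
  d = 2: 𝟙(2) · Id(210/2) = 1 · 105 = 105
  d = 3: 𝟙(3) · Id(210/3) = 1 · 70 = 70
  d = 5: 𝟙(5) · Id(210/5) = 1 · 42 = 42
  d = 6: 𝟙(6) · Id(210/6) = 1 · 35 = 35
  d = 7: 𝟙(7) · Id(210/7) = 1 · 30 = 30
  d = 10: 𝟙(10) · Id(210/10) = 1 · 21 = 21
  d = 14: 𝟙(14) · Id(210/14) = 1 · 15 = 15
  d = 15: 𝟙(15) · Id(210/15) = 1 · 14 = 14
  d = 21: 𝟙(21) · Id(210/21) = 1 · 10 = 10
  d = 30: 𝟙(30) · Id(210/30) = 1 · 7 = 7
  d = 35: 𝟙(35) · Id(210/35) = 1 · 6 = 6
  d = 42: 𝟙(42) · Id(210/42) = 1 · 5 = 5
  d = 70: 𝟙(70) · Id(210/70) = 1 · 3 = 3
  d = 105: 𝟙(105) · Id(210/105) = 1 · 2 = 2
  d = 210: 𝟙(210) · Id(210/210) = 1 · 1 = 1
Summing: (𝟙 * Id)(210) = 210 + 105 + 70 + 42 + 35 + 30 + 21 + 15 + 14 + 10 + 7 + 6 + 5 + 3 + 2 + 1 = 576.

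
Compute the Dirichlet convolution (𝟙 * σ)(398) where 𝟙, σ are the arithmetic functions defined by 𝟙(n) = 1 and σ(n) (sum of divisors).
(𝟙 * σ)(398) = 804

Divisors of 398: [1, 2, 199, 398]. For each d | 398:
  d = 1: 𝟙(1) · σ(398/1) = 1 · 600 = 600
  d = 2: 𝟙(2) · σ(398/2) = 1 · 200 = 200
  d = 199: 𝟙(199) · σ(398/199) = 1 · 3 = 3
  d = 398: 𝟙(398) · σ(398/398) = 1 · 1 = 1
Summing: (𝟙 * σ)(398) = 600 + 200 + 3 + 1 = 804.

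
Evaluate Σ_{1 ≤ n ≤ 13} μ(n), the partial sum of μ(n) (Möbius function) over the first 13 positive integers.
Σ_{n ≤ 13} μ(n) = -3

Compute μ(n) for each 1 ≤ n ≤ 13: μ(1) = 1, μ(2) = -1, μ(3) = -1, μ(4) = 0, μ(5) = -1, μ(6) = 1, μ(7) = -1, μ(8) = 0, μ(9) = 0, μ(10) = 1, μ(11) = -1, μ(12) = 0, μ(13) = -1. Summing all 13 values: -3. (Mertens function M(x) = Σ_{n ≤ x} μ(n); on average M(x) should be small (PNT ⟺ M(x) = o(x)).)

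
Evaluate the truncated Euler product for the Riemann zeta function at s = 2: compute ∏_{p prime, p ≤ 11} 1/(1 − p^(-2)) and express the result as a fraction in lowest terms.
∏ = 29645/18432

The primes p ≤ 11 are [2, 3, 5, 7, 11]. For each prime, (1 − 1/p^2)^(-1) = p^2 / (p^2 − 1). The product is (1 − 1/2^2)^(-1), (1 − 1/3^2)^(-1), (1 − 1/5^2)^(-1), (1 − 1/7^2)^(-1), (1 − 1/11^2)^(-1) = ∏ p^2 / (p^2 − 1) = 29645/18432.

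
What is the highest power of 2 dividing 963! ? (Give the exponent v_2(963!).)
v_2(963!) = 957

Legendre's formula: v_p(n!) = Σ_{k ≥ 1} ⌊n / p^k⌋. For p = 2, n = 963, the terms are:
  ⌊963/2^1⌋ = ⌊963/2⌋ = 481
  ⌊963/2^2⌋ = ⌊963/4⌋ = 240
  ⌊963/2^3⌋ = ⌊963/8⌋ = 120
  ⌊963/2^4⌋ = ⌊963/16⌋ = 60
  ⌊963/2^5⌋ = ⌊963/32⌋ = 30
  ⌊963/2^6⌋ = ⌊963/64⌋ = 15
  ⌊963/2^7⌋ = ⌊963/128⌋ = 7
  ⌊963/2^8⌋ = ⌊963/256⌋ = 3
  ⌊963/2^9⌋ = ⌊963/512⌋ = 1
(the next term ⌊963/2^10⌋ = 0, terminating the sum). Summing: v_2(963!) = 481 + 240 + 120 + 60 + 30 + 15 + 7 + 3 + 1 = 957.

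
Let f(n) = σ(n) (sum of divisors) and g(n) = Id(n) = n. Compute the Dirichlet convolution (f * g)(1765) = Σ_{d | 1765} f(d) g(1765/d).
(σ * Id)(1765) = 7777

Divisors of 1765: [1, 5, 353, 1765]. For each d | 1765:
  d = 1: σ(1) · Id(1765/1) = 1 · 1765 = 1765
  d = 5: σ(5) · Id(1765/5) = 6 · 353 = 2118
  d = 353: σ(353) · Id(1765/353) = 354 · 5 = 1770
  d = 1765: σ(1765) · Id(1765/1765) = 2124 · 1 = 2124
Summing: (σ * Id)(1765) = 1765 + 2118 + 1770 + 2124 = 7777.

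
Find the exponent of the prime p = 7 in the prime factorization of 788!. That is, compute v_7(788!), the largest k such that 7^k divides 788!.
v_7(788!) = 130

Legendre's formula: v_p(n!) = Σ_{k ≥ 1} ⌊n / p^k⌋. For p = 7, n = 788, the terms are:
  ⌊788/7^1⌋ = ⌊788/7⌋ = 112
  ⌊788/7^2⌋ = ⌊788/49⌋ = 16
  ⌊788/7^3⌋ = ⌊788/343⌋ = 2
(the next term ⌊788/7^4⌋ = 0, terminating the sum). Summing: v_7(788!) = 112 + 16 + 2 = 130.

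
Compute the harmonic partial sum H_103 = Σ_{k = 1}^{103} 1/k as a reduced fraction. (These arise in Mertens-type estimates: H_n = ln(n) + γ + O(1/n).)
H_103 = 151349767267338274345189261892875037217718429/29012042540587955997705808574162155756055616

Direct summation: H_103 = 1 + 1/2 + ... + 1/103. The least common denominator is lcm(1, ..., 103) = 725301063514698899942645214354053893901390400; over this denominator the numerator is 725301063514698899942645214354053893901390400 + 362650531757349449971322607177026946950695200 + 241767021171566299980881738118017964633796800 + 181325265878674724985661303588513473475347600 + 145060212702939779988529042870810778780278080 + 120883510585783149990440869059008982316898400 + 103614437644956985706092173479150556271627200 + 90662632939337362492830651794256736737673800 + 80589007057188766660293912706005988211265600 + 72530106351469889994264521435405389390139040 + 65936460319518081812967746759459444900126400 + 60441755292891574995220434529504491158449200 + 55792389501130684610972708796465684146260800 + 51807218822478492853046086739575278135813600 + 48353404234313259996176347623603592926759360 + 45331316469668681246415325897128368368836900 + 42664768442041111761332071432591405523611200 + 40294503528594383330146956353002994105632800 + 38173740184984152628560274439687047047441600 + 36265053175734944997132260717702694695069520 + 34538145881652328568697391159716852090542400 + 32968230159759040906483873379729722450063200 + 31534828848465169562723704971915386691364800 + 30220877646445787497610217264752245579224600 + 29012042540587955997705808574162155756055616 + 27896194750565342305486354398232842073130400 + 26863002352396255553431304235335329403755200 + 25903609411239246426523043369787639067906800 + 25010381500506858618711903943243237720737600 + 24176702117156629998088173811801796463379680 + 23396808500474158062665974656582383674238400 + 22665658234834340623207662948564184184418450 + 21978820106506027270989248919819814966708800 + 21332384221020555880666035716295702761805600 + 20722887528991397141218434695830111254325440 + 20147251764297191665073478176501497052816400 + 19602731446343213511963384171731186321659200 + 19086870092492076314280137219843523523720800 + 18597463167043561536990902932155228048753600 + 18132526587867472498566130358851347347534760 + 17690269841821924388845005228147655948814400 + 17269072940826164284348695579858426045271200 + 16867466593365090696340586380326834741892800 + 16484115079879520453241936689864861225031600 + 16117801411437753332058782541201197642253120 + 15767414424232584781361852485957693345682400 + 15431937521589338296652025837320295614923200 + 15110438823222893748805108632376122789612300 + 14802062520708140815156024782735793753089600 + 14506021270293977998852904287081077878027808 + 14221589480680370587110690477530468507870400 + 13948097375282671152743177199116421036565200 + 13684925726692432074389532346302903658516800 + 13431501176198127776715652117667664701877600 + 13187292063903616362593549351891888980025280 + 12951804705619623213261521684893819533953400 + 12724580061661384209520091479895682349147200 + 12505190750253429309355951971621618860368800 + 12293238364655913558349918887356845659345600 + 12088351058578314999044086905900898231689840 + 11890181369093424589223692038591047441006400 + 11698404250237079031332987328291191837119200 + 11512715293884109522899130386572284030180800 + 11332829117417170311603831474282092092209225 + 11158477900226136922194541759293136829252160 + 10989410053253013635494624459909907483354400 + 10825389007682073133472316632150058117931200 + 10666192110510277940333017858147851380902800 + 10511609616155056520907901657305128897121600 + 10361443764495698570609217347915055627162720 + 10215507936826745069614721328930336533822400 + 10073625882148595832536739088250748526408200 + 9935631007050669862228016634987039642484800 + 9801365723171606755981692085865593160829600 + 9670680846862651999235269524720718585351872 + 9543435046246038157140068609921761761860400 + 9419494331359725973281106679922777842875200 + 9298731583521780768495451466077614024376800 + 9181026120439226581552471067772834100017600 + 9066263293933736249283065179425673673767380 + 8954334117465418517810434745111776467918400 + 8845134920910962194422502614073827974407200 + 8738567030297577107742713425952456553028800 + 8634536470413082142174347789929213022635600 + 8532953688408222352266414286518281104722240 + 8433733296682545348170293190163417370946400 + 8336793833502286206237301314414412573579200 + 8242057539939760226620968344932430612515800 + 8149450151850549437557811397236560605633600 + 8058900705718876666029391270600598821126560 + 7970341357304383515853244113780812020894400 + 7883707212116292390680926242978846672841200 + 7798936166824719354221991552194127891412800 + 7715968760794669148326012918660147807461600 + 7634748036996830525712054887937409409488320 + 7555219411611446874402554316188061394806150 + 7477330551697926803532424890247978287643200 + 7401031260354070407578012391367896876544800 + 7326273368835342423663082973273271655569600 + 7253010635146988999426452143540538939013904 + 7181198648660385147946982320337167266350400 + 7110794740340185293555345238765234253935200 + 7041757898200960193617914702466542659236800 = 3783744181683456858629731547321875930442960725, so H_103 = 3783744181683456858629731547321875930442960725/725301063514698899942645214354053893901390400; reducing by gcd(3783744181683456858629731547321875930442960725, 725301063514698899942645214354053893901390400) = 25 gives 151349767267338274345189261892875037217718429/29012042540587955997705808574162155756055616 ≈ 5.21679. (The PNT-adjacent estimate ln(103) + γ ≈ 5.21194 matches within O(1/n).)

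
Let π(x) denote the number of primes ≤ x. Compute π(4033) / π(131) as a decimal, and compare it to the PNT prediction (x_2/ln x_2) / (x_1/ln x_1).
π(4033)/π(131) = 557/32 ≈ 17.4062;  PNT prediction ≈ 18.0781.

π(131) = 32 and π(4033) = 557, so π(4033)/π(131) ≈ 17.4062. The PNT-predicted ratio is (4033/ln(4033)) / (131/ln(131)) ≈ 18.0781. The two agree to within a few percent, as expected.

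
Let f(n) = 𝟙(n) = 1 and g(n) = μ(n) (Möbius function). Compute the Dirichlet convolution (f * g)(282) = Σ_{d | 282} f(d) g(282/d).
(𝟙 * μ)(282) = 0

Divisors of 282: [1, 2, 3, 6, 47, 94, 141, 282]. For each d | 282:
  d = 1: 𝟙(1) · μ(282/1) = 1 · -1 = -1
  d = 2: 𝟙(2) · μ(282/2) = 1 · 1 = 1
  d = 3: 𝟙(3) · μ(282/3) = 1 · 1 = 1
  d = 6: 𝟙(6) · μ(282/6) = 1 · -1 = -1
  d = 47: 𝟙(47) · μ(282/47) = 1 · 1 = 1
  d = 94: 𝟙(94) · μ(282/94) = 1 · -1 = -1
  d = 141: 𝟙(141) · μ(282/141) = 1 · -1 = -1
  d = 282: 𝟙(282) · μ(282/282) = 1 · 1 = 1
Summing: (𝟙 * μ)(282) = -1 + 1 + 1 + -1 + 1 + -1 + -1 + 1 = 0.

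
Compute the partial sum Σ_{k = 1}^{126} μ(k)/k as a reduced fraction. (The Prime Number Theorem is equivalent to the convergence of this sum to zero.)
Σ μ(k)/k = 23090940688334333795050585396213953208427071/3161005464041760778814520629154366249327468699

Values of μ(k) for 1 ≤ k ≤ 126: μ(1) = 1, μ(2) = -1, μ(3) = -1, μ(5) = -1, μ(6) = 1, μ(7) = -1, μ(10) = 1, μ(11) = -1, μ(13) = -1, μ(14) = 1, μ(15) = 1, μ(17) = -1, μ(19) = -1, μ(21) = 1, μ(22) = 1, μ(23) = -1, μ(26) = 1, μ(29) = -1, μ(30) = -1, μ(31) = -1, μ(33) = 1, μ(34) = 1, μ(35) = 1, μ(37) = -1, μ(38) = 1, μ(39) = 1, μ(41) = -1, μ(42) = -1, μ(43) = -1, μ(46) = 1, μ(47) = -1, μ(51) = 1, μ(53) = -1, μ(55) = 1, μ(57) = 1, μ(58) = 1, μ(59) = -1, μ(61) = -1, μ(62) = 1, μ(65) = 1, μ(66) = -1, μ(67) = -1, μ(69) = 1, μ(70) = -1, μ(71) = -1, μ(73) = -1, μ(74) = 1, μ(77) = 1, μ(78) = -1, μ(79) = -1, μ(82) = 1, μ(83) = -1, μ(85) = 1, μ(86) = 1, μ(87) = 1, μ(89) = -1, μ(91) = 1, μ(93) = 1, μ(94) = 1, μ(95) = 1, μ(97) = -1, μ(101) = -1, μ(102) = -1, μ(103) = -1, μ(105) = -1, μ(106) = 1, μ(107) = -1, μ(109) = -1, μ(110) = -1, μ(111) = 1, μ(113) = -1, μ(114) = -1, μ(115) = 1, μ(118) = 1, μ(119) = 1, μ(122) = 1, μ(123) = 1, with μ = 0 on non-squarefree integers. Summing μ(k)/k for k where μ(k) ≠ 0 gives 23090940688334333795050585396213953208427071/3161005464041760778814520629154366249327468699 ≈ 0.0073. (PNT ⟺ this sum → 0 as n → ∞.)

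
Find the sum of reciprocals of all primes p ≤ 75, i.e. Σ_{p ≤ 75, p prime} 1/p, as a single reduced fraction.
Σ 1/p = 71544353681891529224514036059/40729680599249024150621323470

π(75) = 21, so the primes ≤ 75 are [2, 3, 5, 7, 11, 13, 17, 19, 23, 29, 31, 37, 41, 43, 47, 53, 59, 61, 67, 71, 73]. Summing 1/p over these primes: 71544353681891529224514036059/40729680599249024150621323470 ≈ 1.7566. Mertens estimate ln ln(75) + 0.2615 ≈ 1.7242.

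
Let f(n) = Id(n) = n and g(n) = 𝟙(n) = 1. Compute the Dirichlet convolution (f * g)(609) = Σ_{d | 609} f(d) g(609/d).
(Id * 𝟙)(609) = 960

Divisors of 609: [1, 3, 7, 21, 29, 87, 203, 609]. For each d | 609:
  d = 1: Id(1) · 𝟙(609/1) = 1 · 1 = 1
  d = 3: Id(3) · 𝟙(609/3) = 3 · 1 = 3
  d = 7: Id(7) · 𝟙(609/7) = 7 · 1 = 7
  d = 21: Id(21) · 𝟙(609/21) = 21 · 1 = 21
  d = 29: Id(29) · 𝟙(609/29) = 29 · 1 = 29
  d = 87: Id(87) · 𝟙(609/87) = 87 · 1 = 87
  d = 203: Id(203) · 𝟙(609/203) = 203 · 1 = 203
  d = 609: Id(609) · 𝟙(609/609) = 609 · 1 = 609
Summing: (Id * 𝟙)(609) = 1 + 3 + 7 + 21 + 29 + 87 + 203 + 609 = 960.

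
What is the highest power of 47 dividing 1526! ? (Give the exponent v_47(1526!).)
v_47(1526!) = 32

Legendre's formula: v_p(n!) = Σ_{k ≥ 1} ⌊n / p^k⌋. For p = 47, n = 1526, the terms are:
  ⌊1526/47^1⌋ = ⌊1526/47⌋ = 32
(the next term ⌊1526/47^2⌋ = 0, terminating the sum). Summing: v_47(1526!) = 32 = 32.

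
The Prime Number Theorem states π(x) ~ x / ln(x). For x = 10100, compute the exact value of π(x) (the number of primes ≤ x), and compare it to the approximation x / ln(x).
π(10100) = 1240;  x/ln(x) ≈ 1095.41;  relative error ≈ 11.66%.

Directly count primes up to 10100: π(10100) = 1240. The PNT approximation gives 10100/ln(10100) ≈ 10100/9.22029 ≈ 1095.41. Relative error (π(x) − x/ln(x)) / π(x) ≈ 11.66%; the approximation is known to undercount slightly (Li(x) is a better estimate).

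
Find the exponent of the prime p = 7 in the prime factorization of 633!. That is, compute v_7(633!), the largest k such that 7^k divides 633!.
v_7(633!) = 103

Legendre's formula: v_p(n!) = Σ_{k ≥ 1} ⌊n / p^k⌋. For p = 7, n = 633, the terms are:
  ⌊633/7^1⌋ = ⌊633/7⌋ = 90
  ⌊633/7^2⌋ = ⌊633/49⌋ = 12
  ⌊633/7^3⌋ = ⌊633/343⌋ = 1
(the next term ⌊633/7^4⌋ = 0, terminating the sum). Summing: v_7(633!) = 90 + 12 + 1 = 103.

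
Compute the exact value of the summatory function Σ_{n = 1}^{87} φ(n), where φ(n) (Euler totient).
Σ_{n ≤ 87} φ(n) = 2328

Compute φ(n) for each 1 ≤ n ≤ 87: φ(1) = 1, φ(2) = 1, φ(3) = 2, φ(4) = 2, φ(5) = 4, φ(6) = 2, φ(7) = 6, φ(8) = 4, φ(9) = 6, φ(10) = 4, φ(11) = 10, φ(12) = 4, φ(13) = 12, φ(14) = 6, φ(15) = 8, φ(16) = 8, φ(17) = 16, φ(18) = 6, φ(19) = 18, φ(20) = 8, φ(21) = 12, φ(22) = 10, φ(23) = 22, φ(24) = 8, φ(25) = 20, φ(26) = 12, φ(27) = 18, φ(28) = 12, φ(29) = 28, φ(30) = 8, φ(31) = 30, φ(32) = 16, φ(33) = 20, φ(34) = 16, φ(35) = 24, φ(36) = 12, φ(37) = 36, φ(38) = 18, φ(39) = 24, φ(40) = 16, φ(41) = 40, φ(42) = 12, φ(43) = 42, φ(44) = 20, φ(45) = 24, φ(46) = 22, φ(47) = 46, φ(48) = 16, φ(49) = 42, φ(50) = 20, φ(51) = 32, φ(52) = 24, φ(53) = 52, φ(54) = 18, φ(55) = 40, φ(56) = 24, φ(57) = 36, φ(58) = 28, φ(59) = 58, φ(60) = 16, φ(61) = 60, φ(62) = 30, φ(63) = 36, φ(64) = 32, φ(65) = 48, φ(66) = 20, φ(67) = 66, φ(68) = 32, φ(69) = 44, φ(70) = 24, φ(71) = 70, φ(72) = 24, φ(73) = 72, φ(74) = 36, φ(75) = 40, φ(76) = 36, φ(77) = 60, φ(78) = 24, φ(79) = 78, φ(80) = 32, φ(81) = 54, φ(82) = 40, φ(83) = 82, φ(84) = 24, φ(85) = 64, φ(86) = 42, φ(87) = 56. Summing all 87 values: 2328. (Average order: Σ_{n ≤ x} φ(n) ~ (3/π²) x². For x = 87, (3/π²)·87² ≈ 2300.70.)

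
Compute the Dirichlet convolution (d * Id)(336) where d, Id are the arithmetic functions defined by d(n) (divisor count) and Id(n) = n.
(d * Id)(336) = 2565

Divisors of 336: [1, 2, 3, 4, 6, 7, 8, 12, 14, 16, 21, 24, 28, 42, 48, 56, 84, 112, 168, 336]. For each d | 336:
  d = 1: d(1) · Id(336/1) = 1 · 336 = 336
  d = 2: d(2) · Id(336/2) = 2 · 168 = 336
  d = 3: d(3) · Id(336/3) = 2 · 112 = 224
  d = 4: d(4) · Id(336/4) = 3 · 84 = 252
  d = 6: d(6) · Id(336/6) = 4 · 56 = 224
  d = 7: d(7) · Id(336/7) = 2 · 48 = 96
  d = 8: d(8) · Id(336/8) = 4 · 42 = 168
  d = 12: d(12) · Id(336/12) = 6 · 28 = 168
  d = 14: d(14) · Id(336/14) = 4 · 24 = 96
  d = 16: d(16) · Id(336/16) = 5 · 21 = 105
  d = 21: d(21) · Id(336/21) = 4 · 16 = 64
  d = 24: d(24) · Id(336/24) = 8 · 14 = 112
  d = 28: d(28) · Id(336/28) = 6 · 12 = 72
  d = 42: d(42) · Id(336/42) = 8 · 8 = 64
  d = 48: d(48) · Id(336/48) = 10 · 7 = 70
  d = 56: d(56) · Id(336/56) = 8 · 6 = 48
  d = 84: d(84) · Id(336/84) = 12 · 4 = 48
  d = 112: d(112) · Id(336/112) = 10 · 3 = 30
  d = 168: d(168) · Id(336/168) = 16 · 2 = 32
  d = 336: d(336) · Id(336/336) = 20 · 1 = 20
Summing: (d * Id)(336) = 336 + 336 + 224 + 252 + 224 + 96 + 168 + 168 + 96 + 105 + 64 + 112 + 72 + 64 + 70 + 48 + 48 + 30 + 32 + 20 = 2565.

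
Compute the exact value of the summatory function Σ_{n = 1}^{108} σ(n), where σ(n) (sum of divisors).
Σ_{n ≤ 108} σ(n) = 9673

Compute σ(n) for each 1 ≤ n ≤ 108: σ(1) = 1, σ(2) = 3, σ(3) = 4, σ(4) = 7, σ(5) = 6, σ(6) = 12, σ(7) = 8, σ(8) = 15, σ(9) = 13, σ(10) = 18, σ(11) = 12, σ(12) = 28, σ(13) = 14, σ(14) = 24, σ(15) = 24, σ(16) = 31, σ(17) = 18, σ(18) = 39, σ(19) = 20, σ(20) = 42, σ(21) = 32, σ(22) = 36, σ(23) = 24, σ(24) = 60, σ(25) = 31, σ(26) = 42, σ(27) = 40, σ(28) = 56, σ(29) = 30, σ(30) = 72, σ(31) = 32, σ(32) = 63, σ(33) = 48, σ(34) = 54, σ(35) = 48, σ(36) = 91, σ(37) = 38, σ(38) = 60, σ(39) = 56, σ(40) = 90, σ(41) = 42, σ(42) = 96, σ(43) = 44, σ(44) = 84, σ(45) = 78, σ(46) = 72, σ(47) = 48, σ(48) = 124, σ(49) = 57, σ(50) = 93, σ(51) = 72, σ(52) = 98, σ(53) = 54, σ(54) = 120, σ(55) = 72, σ(56) = 120, σ(57) = 80, σ(58) = 90, σ(59) = 60, σ(60) = 168, σ(61) = 62, σ(62) = 96, σ(63) = 104, σ(64) = 127, σ(65) = 84, σ(66) = 144, σ(67) = 68, σ(68) = 126, σ(69) = 96, σ(70) = 144, σ(71) = 72, σ(72) = 195, σ(73) = 74, σ(74) = 114, σ(75) = 124, σ(76) = 140, σ(77) = 96, σ(78) = 168, σ(79) = 80, σ(80) = 186, σ(81) = 121, σ(82) = 126, σ(83) = 84, σ(84) = 224, σ(85) = 108, σ(86) = 132, σ(87) = 120, σ(88) = 180, σ(89) = 90, σ(90) = 234, σ(91) = 112, σ(92) = 168, σ(93) = 128, σ(94) = 144, σ(95) = 120, σ(96) = 252, σ(97) = 98, σ(98) = 171, σ(99) = 156, σ(100) = 217, σ(101) = 102, σ(102) = 216, σ(103) = 104, σ(104) = 210, σ(105) = 192, σ(106) = 162, σ(107) = 108, σ(108) = 280. Summing all 108 values: 9673. (Average order: Σ_{n ≤ x} σ(n) ~ (π²/12) x². For x = 108, (π²/12)·108² ≈ 9593.26.)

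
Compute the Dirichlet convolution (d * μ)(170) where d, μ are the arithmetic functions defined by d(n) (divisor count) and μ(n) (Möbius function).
(d * μ)(170) = 1

Divisors of 170: [1, 2, 5, 10, 17, 34, 85, 170]. For each d | 170:
  d = 1: d(1) · μ(170/1) = 1 · -1 = -1
  d = 2: d(2) · μ(170/2) = 2 · 1 = 2
  d = 5: d(5) · μ(170/5) = 2 · 1 = 2
  d = 10: d(10) · μ(170/10) = 4 · -1 = -4
  d = 17: d(17) · μ(170/17) = 2 · 1 = 2
  d = 34: d(34) · μ(170/34) = 4 · -1 = -4
  d = 85: d(85) · μ(170/85) = 4 · -1 = -4
  d = 170: d(170) · μ(170/170) = 8 · 1 = 8
Summing: (d * μ)(170) = -1 + 2 + 2 + -4 + 2 + -4 + -4 + 8 = 1.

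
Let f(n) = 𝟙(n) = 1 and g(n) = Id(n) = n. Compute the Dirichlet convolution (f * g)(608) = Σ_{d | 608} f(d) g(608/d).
(𝟙 * Id)(608) = 1260

Divisors of 608: [1, 2, 4, 8, 16, 19, 32, 38, 76, 152, 304, 608]. For each d | 608:
  d = 1: 𝟙(1) · Id(608/1) = 1 · 608 = 608
  d = 2: 𝟙(2) · Id(608/2) = 1 · 304 = 304
  d = 4: 𝟙(4) · Id(608/4) = 1 · 152 = 152
  d = 8: 𝟙(8) · Id(608/8) = 1 · 76 = 76
  d = 16: 𝟙(16) · Id(608/16) = 1 · 38 = 38
  d = 19: 𝟙(19) · Id(608/19) = 1 · 32 = 32
  d = 32: 𝟙(32) · Id(608/32) = 1 · 19 = 19
  d = 38: 𝟙(38) · Id(608/38) = 1 · 16 = 16
  d = 76: 𝟙(76) · Id(608/76) = 1 · 8 = 8
  d = 152: 𝟙(152) · Id(608/152) = 1 · 4 = 4
  d = 304: 𝟙(304) · Id(608/304) = 1 · 2 = 2
  d = 608: 𝟙(608) · Id(608/608) = 1 · 1 = 1
Summing: (𝟙 * Id)(608) = 608 + 304 + 152 + 76 + 38 + 32 + 19 + 16 + 8 + 4 + 2 + 1 = 1260.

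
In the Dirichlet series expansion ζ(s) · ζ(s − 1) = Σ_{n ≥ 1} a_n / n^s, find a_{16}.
σ(16) = 31

In the product (Σ m^0/m^s)(Σ k / k^s) = Σ (Σ_{d | n} d) / n^s, the coefficient of 1/n^s is σ(n) = Σ_{d | n} d. For n = 16, divisors are [1, 2, 4, 8, 16]; summing: σ(16) = 31.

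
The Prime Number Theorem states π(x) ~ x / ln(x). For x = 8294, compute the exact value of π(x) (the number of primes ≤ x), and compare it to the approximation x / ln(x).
π(8294) = 1041;  x/ln(x) ≈ 919.18;  relative error ≈ 11.70%.

Directly count primes up to 8294: π(8294) = 1041. The PNT approximation gives 8294/ln(8294) ≈ 8294/9.02329 ≈ 919.18. Relative error (π(x) − x/ln(x)) / π(x) ≈ 11.70%; the approximation is known to undercount slightly (Li(x) is a better estimate).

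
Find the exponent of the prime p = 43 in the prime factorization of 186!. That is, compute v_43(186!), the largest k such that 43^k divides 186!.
v_43(186!) = 4

Legendre's formula: v_p(n!) = Σ_{k ≥ 1} ⌊n / p^k⌋. For p = 43, n = 186, the terms are:
  ⌊186/43^1⌋ = ⌊186/43⌋ = 4
(the next term ⌊186/43^2⌋ = 0, terminating the sum). Summing: v_43(186!) = 4 = 4.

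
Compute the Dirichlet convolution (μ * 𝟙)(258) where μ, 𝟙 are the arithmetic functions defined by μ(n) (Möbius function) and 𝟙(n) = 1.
(μ * 𝟙)(258) = 0

Divisors of 258: [1, 2, 3, 6, 43, 86, 129, 258]. For each d | 258:
  d = 1: μ(1) · 𝟙(258/1) = 1 · 1 = 1
  d = 2: μ(2) · 𝟙(258/2) = -1 · 1 = -1
  d = 3: μ(3) · 𝟙(258/3) = -1 · 1 = -1
  d = 6: μ(6) · 𝟙(258/6) = 1 · 1 = 1
  d = 43: μ(43) · 𝟙(258/43) = -1 · 1 = -1
  d = 86: μ(86) · 𝟙(258/86) = 1 · 1 = 1
  d = 129: μ(129) · 𝟙(258/129) = 1 · 1 = 1
  d = 258: μ(258) · 𝟙(258/258) = -1 · 1 = -1
Summing: (μ * 𝟙)(258) = 1 + -1 + -1 + 1 + -1 + 1 + 1 + -1 = 0.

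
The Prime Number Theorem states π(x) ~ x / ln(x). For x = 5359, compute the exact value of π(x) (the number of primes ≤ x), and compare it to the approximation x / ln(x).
π(5359) = 708;  x/ln(x) ≈ 624.12;  relative error ≈ 11.85%.

Directly count primes up to 5359: π(5359) = 708. The PNT approximation gives 5359/ln(5359) ≈ 5359/8.58653 ≈ 624.12. Relative error (π(x) − x/ln(x)) / π(x) ≈ 11.85%; the approximation is known to undercount slightly (Li(x) is a better estimate).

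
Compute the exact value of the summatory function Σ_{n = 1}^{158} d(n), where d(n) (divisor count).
Σ_{n ≤ 158} d(n) = 826

Compute d(n) for each 1 ≤ n ≤ 158: d(1) = 1, d(2) = 2, d(3) = 2, d(4) = 3, d(5) = 2, d(6) = 4, d(7) = 2, d(8) = 4, d(9) = 3, d(10) = 4, d(11) = 2, d(12) = 6, d(13) = 2, d(14) = 4, d(15) = 4, d(16) = 5, d(17) = 2, d(18) = 6, d(19) = 2, d(20) = 6, d(21) = 4, d(22) = 4, d(23) = 2, d(24) = 8, d(25) = 3, d(26) = 4, d(27) = 4, d(28) = 6, d(29) = 2, d(30) = 8, d(31) = 2, d(32) = 6, d(33) = 4, d(34) = 4, d(35) = 4, d(36) = 9, d(37) = 2, d(38) = 4, d(39) = 4, d(40) = 8, d(41) = 2, d(42) = 8, d(43) = 2, d(44) = 6, d(45) = 6, d(46) = 4, d(47) = 2, d(48) = 10, d(49) = 3, d(50) = 6, d(51) = 4, d(52) = 6, d(53) = 2, d(54) = 8, d(55) = 4, d(56) = 8, d(57) = 4, d(58) = 4, d(59) = 2, d(60) = 12, d(61) = 2, d(62) = 4, d(63) = 6, d(64) = 7, d(65) = 4, d(66) = 8, d(67) = 2, d(68) = 6, d(69) = 4, d(70) = 8, d(71) = 2, d(72) = 12, d(73) = 2, d(74) = 4, d(75) = 6, d(76) = 6, d(77) = 4, d(78) = 8, d(79) = 2, d(80) = 10, d(81) = 5, d(82) = 4, d(83) = 2, d(84) = 12, d(85) = 4, d(86) = 4, d(87) = 4, d(88) = 8, d(89) = 2, d(90) = 12, d(91) = 4, d(92) = 6, d(93) = 4, d(94) = 4, d(95) = 4, d(96) = 12, d(97) = 2, d(98) = 6, d(99) = 6, d(100) = 9, d(101) = 2, d(102) = 8, d(103) = 2, d(104) = 8, d(105) = 8, d(106) = 4, d(107) = 2, d(108) = 12, d(109) = 2, d(110) = 8, d(111) = 4, d(112) = 10, d(113) = 2, d(114) = 8, d(115) = 4, d(116) = 6, d(117) = 6, d(118) = 4, d(119) = 4, d(120) = 16, d(121) = 3, d(122) = 4, d(123) = 4, d(124) = 6, d(125) = 4, d(126) = 12, d(127) = 2, d(128) = 8, d(129) = 4, d(130) = 8, d(131) = 2, d(132) = 12, d(133) = 4, d(134) = 4, d(135) = 8, d(136) = 8, d(137) = 2, d(138) = 8, d(139) = 2, d(140) = 12, d(141) = 4, d(142) = 4, d(143) = 4, d(144) = 15, d(145) = 4, d(146) = 4, d(147) = 6, d(148) = 6, d(149) = 2, d(150) = 12, d(151) = 2, d(152) = 8, d(153) = 6, d(154) = 8, d(155) = 4, d(156) = 12, d(157) = 2, d(158) = 4. Summing all 158 values: 826. (Dirichlet's divisor formula: Σ_{n ≤ x} d(n) = x ln(x) + (2γ − 1) x + O(√x). For x = 158, the asymptotic estimate is ≈ 824.29.)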